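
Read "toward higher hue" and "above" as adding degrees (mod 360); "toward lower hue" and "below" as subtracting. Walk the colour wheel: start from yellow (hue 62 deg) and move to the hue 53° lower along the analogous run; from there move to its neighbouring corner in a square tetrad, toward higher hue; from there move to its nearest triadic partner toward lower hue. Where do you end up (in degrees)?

339°

62 − 53 = 9°   (analog 53° ↓)
9 + 90 = 99°   (square ↑)
99 − 120 = -21 → -21 + 360 = 339°   (triadic ↓)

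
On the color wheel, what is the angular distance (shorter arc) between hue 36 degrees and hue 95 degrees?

59°

|36 − 95| = 59.
59 ≤ 180, so the shorter arc is 59°.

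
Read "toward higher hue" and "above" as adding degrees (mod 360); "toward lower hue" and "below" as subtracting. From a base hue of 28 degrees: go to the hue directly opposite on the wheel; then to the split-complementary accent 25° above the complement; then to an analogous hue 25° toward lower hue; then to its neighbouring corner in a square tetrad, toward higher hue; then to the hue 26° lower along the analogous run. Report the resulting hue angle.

92°

+180° (complement): 28 + 180 = 208°
+205° (split-comp 25° ↑): 208 + 205 = 413 → 413 − 360 = 53°
−25° (analog 25° ↓): 53 − 25 = 28°
+90° (square ↑): 28 + 90 = 118°
−26° (analog 26° ↓): 118 − 26 = 92°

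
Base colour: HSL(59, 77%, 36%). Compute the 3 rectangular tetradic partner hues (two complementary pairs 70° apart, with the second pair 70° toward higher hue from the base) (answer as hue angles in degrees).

A rectangular tetradic uses two complementary pairs 70° apart: offsets 0°, 70°, 180°, 250°.
59 + 70 = 129°
59 + 180 = 239°
59 + 250 = 309°

129°, 239°, 309°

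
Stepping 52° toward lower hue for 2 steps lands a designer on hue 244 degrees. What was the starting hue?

348°

2 steps of 52° (toward lower hue) give a net shift of −104°.
Start = end − shift: 244 + 104 = 348°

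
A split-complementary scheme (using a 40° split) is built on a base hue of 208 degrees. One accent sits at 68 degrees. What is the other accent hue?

348°

Split-complementary hues sit 40° either side of the complement.
Complement of the base 208°: 208 + 180 = 388 → 388 − 360 = 28°
The given accent 68° is 40° one side of 28°; the other accent sits 40° the other side: 28 − 40 = -12 → -12 + 360 = 348°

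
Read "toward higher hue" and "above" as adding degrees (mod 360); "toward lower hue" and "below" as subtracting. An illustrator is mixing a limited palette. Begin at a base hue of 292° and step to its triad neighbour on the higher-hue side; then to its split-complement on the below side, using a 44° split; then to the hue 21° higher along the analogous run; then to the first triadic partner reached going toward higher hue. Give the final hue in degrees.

329°

+120° (triadic ↑): 292 + 120 = 412 → 412 − 360 = 52°
+136° (split-comp 44° ↓): 52 + 136 = 188°
+21° (analog 21° ↑): 188 + 21 = 209°
+120° (triadic ↑): 209 + 120 = 329°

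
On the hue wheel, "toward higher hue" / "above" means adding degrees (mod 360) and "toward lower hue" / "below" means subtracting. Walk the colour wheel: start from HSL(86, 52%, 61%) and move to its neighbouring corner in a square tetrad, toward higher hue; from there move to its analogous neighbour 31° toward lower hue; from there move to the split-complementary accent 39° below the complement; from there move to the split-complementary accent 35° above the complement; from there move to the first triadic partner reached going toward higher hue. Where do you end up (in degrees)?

86 + 90 = 176°   (square ↑)
176 − 31 = 145°   (analog 31° ↓)
145 + 141 = 286°   (split-comp 39° ↓)
286 + 215 = 501 → 501 − 360 = 141°   (split-comp 35° ↑)
141 + 120 = 261°   (triadic ↑)

261°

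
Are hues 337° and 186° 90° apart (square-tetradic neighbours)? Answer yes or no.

Angular distance: |337 − 186| = 151 = 151°.
90° apart (square-tetradic neighbours) requires 90°.

no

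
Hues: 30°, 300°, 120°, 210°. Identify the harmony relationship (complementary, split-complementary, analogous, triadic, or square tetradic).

Sort the hues: 30°, 120°, 210°, 300°.
Successive gaps around the wheel: 90°, 90°, 90°, 90°.
Four hues every 90° form a square tetradic scheme.

square tetradic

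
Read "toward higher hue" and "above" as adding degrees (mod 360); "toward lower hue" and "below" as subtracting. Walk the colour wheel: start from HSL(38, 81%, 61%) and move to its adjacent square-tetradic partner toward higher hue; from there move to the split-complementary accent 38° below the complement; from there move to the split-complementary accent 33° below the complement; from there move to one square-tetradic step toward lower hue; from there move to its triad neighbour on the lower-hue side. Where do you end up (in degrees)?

207°

38 + 90 = 128°   (square ↑)
128 + 142 = 270°   (split-comp 38° ↓)
270 + 147 = 417 → 417 − 360 = 57°   (split-comp 33° ↓)
57 − 90 = -33 → -33 + 360 = 327°   (square ↓)
327 − 120 = 207°   (triadic ↓)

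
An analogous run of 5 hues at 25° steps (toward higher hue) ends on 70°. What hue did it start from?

330°

4 steps of 25° (toward higher hue) give a net shift of +100°.
Start = end − shift: 70 − 100 = -30 → -30 + 360 = 330°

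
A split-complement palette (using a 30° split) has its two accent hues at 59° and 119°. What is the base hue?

269°

The accents sit 30° either side of the complement, so the complement is their short-arc midpoint on the wheel.
Short-arc midpoint of 59° and 119°: 89°.
Base is 180° from the complement: 89 − 180 = -91 → -91 + 360 = 269°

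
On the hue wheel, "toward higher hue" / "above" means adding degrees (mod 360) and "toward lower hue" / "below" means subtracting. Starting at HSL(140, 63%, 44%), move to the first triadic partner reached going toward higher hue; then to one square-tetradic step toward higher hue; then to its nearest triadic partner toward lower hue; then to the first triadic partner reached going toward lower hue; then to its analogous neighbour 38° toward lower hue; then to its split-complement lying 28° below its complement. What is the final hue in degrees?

+120° (triadic ↑): 140 + 120 = 260°
+90° (square ↑): 260 + 90 = 350°
−120° (triadic ↓): 350 − 120 = 230°
−120° (triadic ↓): 230 − 120 = 110°
−38° (analog 38° ↓): 110 − 38 = 72°
+152° (split-comp 28° ↓): 72 + 152 = 224°

224°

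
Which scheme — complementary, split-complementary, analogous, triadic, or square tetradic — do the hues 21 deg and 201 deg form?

Sort the hues: 21°, 201°.
Successive gaps around the wheel: 180°, 180°.
Two hues 180° apart are complementary.

complementary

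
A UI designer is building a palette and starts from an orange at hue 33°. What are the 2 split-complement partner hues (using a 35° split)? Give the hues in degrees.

Split-complementary hues sit 35° either side of the complement.
Complement of 33°: 33 + 180 = 213°
213 − 35 = 178°
213 + 35 = 248°

178° and 248°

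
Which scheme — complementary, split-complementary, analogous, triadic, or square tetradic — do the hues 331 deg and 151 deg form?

complementary

Sort the hues: 151°, 331°.
Successive gaps around the wheel: 180°, 180°.
Two hues 180° apart are complementary.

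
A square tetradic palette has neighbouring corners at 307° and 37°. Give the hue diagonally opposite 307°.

127°

A square tetradic scheme places four hues 90° apart; opposite corners are 180° apart.
307 + 180 = 487 → 487 − 360 = 127°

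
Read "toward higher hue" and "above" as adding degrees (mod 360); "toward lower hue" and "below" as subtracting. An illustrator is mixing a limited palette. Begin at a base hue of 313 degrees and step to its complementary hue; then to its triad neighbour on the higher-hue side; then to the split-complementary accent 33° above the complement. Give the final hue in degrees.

313 + 180 = 493 → 493 − 360 = 133°   (complement)
133 + 120 = 253°   (triadic ↑)
253 + 213 = 466 → 466 − 360 = 106°   (split-comp 33° ↑)

106°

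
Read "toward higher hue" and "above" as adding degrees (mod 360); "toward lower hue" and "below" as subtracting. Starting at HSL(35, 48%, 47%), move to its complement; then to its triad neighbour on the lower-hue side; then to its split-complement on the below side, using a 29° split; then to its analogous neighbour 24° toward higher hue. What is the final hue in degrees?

270°

+180° (complement): 35 + 180 = 215°
−120° (triadic ↓): 215 − 120 = 95°
+151° (split-comp 29° ↓): 95 + 151 = 246°
+24° (analog 24° ↑): 246 + 24 = 270°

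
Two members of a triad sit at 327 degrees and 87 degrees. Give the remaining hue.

207°

A triad spaces three hues 120° apart.
The full set is {87°, 207°, 327°}.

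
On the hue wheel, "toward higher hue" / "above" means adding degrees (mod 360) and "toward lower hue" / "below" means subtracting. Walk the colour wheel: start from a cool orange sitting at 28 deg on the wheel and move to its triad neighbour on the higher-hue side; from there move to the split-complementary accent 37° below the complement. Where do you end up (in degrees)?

28 + 120 = 148°   (triadic ↑)
148 + 143 = 291°   (split-comp 37° ↓)

291°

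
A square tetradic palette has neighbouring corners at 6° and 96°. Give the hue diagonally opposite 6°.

186°

A square tetradic scheme places four hues 90° apart; opposite corners are 180° apart.
6 + 180 = 186°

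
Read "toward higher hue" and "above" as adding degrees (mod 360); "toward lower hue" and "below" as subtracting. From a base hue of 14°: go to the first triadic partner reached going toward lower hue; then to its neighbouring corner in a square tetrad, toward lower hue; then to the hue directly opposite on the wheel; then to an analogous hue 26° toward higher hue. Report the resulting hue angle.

14 − 120 = -106 → -106 + 360 = 254°   (triadic ↓)
254 − 90 = 164°   (square ↓)
164 + 180 = 344°   (complement)
344 + 26 = 370 → 370 − 360 = 10°   (analog 26° ↑)

10°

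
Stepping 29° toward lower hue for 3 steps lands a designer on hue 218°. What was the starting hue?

3 steps of 29° (toward lower hue) give a net shift of −87°.
Start = end − shift: 218 + 87 = 305°

305°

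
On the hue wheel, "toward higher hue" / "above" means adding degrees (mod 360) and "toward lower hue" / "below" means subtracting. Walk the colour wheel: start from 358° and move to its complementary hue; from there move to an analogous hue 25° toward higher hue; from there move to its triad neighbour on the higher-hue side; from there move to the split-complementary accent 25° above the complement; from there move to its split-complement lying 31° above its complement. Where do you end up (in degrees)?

complement +180°: 358 + 180 = 538 → 538 − 360 = 178°
analog 25° ↑ +25°: 178 + 25 = 203°
triadic ↑ +120°: 203 + 120 = 323°
split-comp 25° ↑ +205°: 323 + 205 = 528 → 528 − 360 = 168°
split-comp 31° ↑ +211°: 168 + 211 = 379 → 379 − 360 = 19°

19°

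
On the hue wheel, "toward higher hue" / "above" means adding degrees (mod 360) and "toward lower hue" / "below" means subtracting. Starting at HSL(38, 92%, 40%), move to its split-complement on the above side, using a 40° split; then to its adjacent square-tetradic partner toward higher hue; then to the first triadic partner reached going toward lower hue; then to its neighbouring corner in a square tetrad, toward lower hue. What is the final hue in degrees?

split-comp 40° ↑ +220°: 38 + 220 = 258°
square ↑ +90°: 258 + 90 = 348°
triadic ↓ −120°: 348 − 120 = 228°
square ↓ −90°: 228 − 90 = 138°

138°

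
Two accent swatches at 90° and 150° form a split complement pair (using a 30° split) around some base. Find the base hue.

The accents sit 30° either side of the complement, so the complement is their short-arc midpoint on the wheel.
Short-arc midpoint of 90° and 150°: 120°.
Base is 180° from the complement: 120 − 180 = -60 → -60 + 360 = 300°

300°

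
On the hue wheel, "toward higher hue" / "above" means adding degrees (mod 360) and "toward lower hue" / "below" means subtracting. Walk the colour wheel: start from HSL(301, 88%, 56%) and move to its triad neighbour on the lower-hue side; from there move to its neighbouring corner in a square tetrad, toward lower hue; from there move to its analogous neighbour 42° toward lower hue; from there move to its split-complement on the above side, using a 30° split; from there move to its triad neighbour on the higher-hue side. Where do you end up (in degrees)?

triadic ↓ −120°: 301 − 120 = 181°
square ↓ −90°: 181 − 90 = 91°
analog 42° ↓ −42°: 91 − 42 = 49°
split-comp 30° ↑ +210°: 49 + 210 = 259°
triadic ↑ +120°: 259 + 120 = 379 → 379 − 360 = 19°

19°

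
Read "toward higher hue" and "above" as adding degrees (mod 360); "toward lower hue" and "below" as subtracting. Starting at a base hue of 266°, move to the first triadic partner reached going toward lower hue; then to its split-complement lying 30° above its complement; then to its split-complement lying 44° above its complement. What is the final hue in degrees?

220°

266 − 120 = 146°   (triadic ↓)
146 + 210 = 356°   (split-comp 30° ↑)
356 + 224 = 580 → 580 − 360 = 220°   (split-comp 44° ↑)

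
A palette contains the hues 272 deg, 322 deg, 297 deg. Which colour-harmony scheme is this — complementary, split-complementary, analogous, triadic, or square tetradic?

Sort the hues: 272°, 297°, 322°.
Successive gaps around the wheel: 25°, 25°, 310°.
A run of hues at equal small steps (25°) with one large closing gap is an analogous group.

analogous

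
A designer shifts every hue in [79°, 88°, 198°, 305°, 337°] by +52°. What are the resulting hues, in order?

131°, 140°, 250°, 357°, 29°

79 + 52 = 131°
88 + 52 = 140°
198 + 52 = 250°
305 + 52 = 357°
337 + 52 = 389 → 389 − 360 = 29°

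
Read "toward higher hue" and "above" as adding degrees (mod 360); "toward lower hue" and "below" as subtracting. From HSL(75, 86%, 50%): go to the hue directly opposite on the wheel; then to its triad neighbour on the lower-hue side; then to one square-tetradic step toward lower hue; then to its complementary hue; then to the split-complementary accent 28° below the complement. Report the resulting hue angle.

17°

75 + 180 = 255°   (complement)
255 − 120 = 135°   (triadic ↓)
135 − 90 = 45°   (square ↓)
45 + 180 = 225°   (complement)
225 + 152 = 377 → 377 − 360 = 17°   (split-comp 28° ↓)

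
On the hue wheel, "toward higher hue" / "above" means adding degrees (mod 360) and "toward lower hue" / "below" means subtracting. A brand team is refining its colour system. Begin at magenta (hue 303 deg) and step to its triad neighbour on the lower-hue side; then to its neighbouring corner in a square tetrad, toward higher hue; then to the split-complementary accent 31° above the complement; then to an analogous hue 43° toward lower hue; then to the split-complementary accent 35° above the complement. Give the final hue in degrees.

296°

−120° (triadic ↓): 303 − 120 = 183°
+90° (square ↑): 183 + 90 = 273°
+211° (split-comp 31° ↑): 273 + 211 = 484 → 484 − 360 = 124°
−43° (analog 43° ↓): 124 − 43 = 81°
+215° (split-comp 35° ↑): 81 + 215 = 296°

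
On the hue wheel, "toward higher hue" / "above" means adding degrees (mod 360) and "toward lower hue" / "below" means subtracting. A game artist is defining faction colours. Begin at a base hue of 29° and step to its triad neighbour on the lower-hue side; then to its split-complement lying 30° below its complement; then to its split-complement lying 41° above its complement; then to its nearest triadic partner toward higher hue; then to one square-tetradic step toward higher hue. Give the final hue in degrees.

130°

triadic ↓ −120°: 29 − 120 = -91 → -91 + 360 = 269°
split-comp 30° ↓ +150°: 269 + 150 = 419 → 419 − 360 = 59°
split-comp 41° ↑ +221°: 59 + 221 = 280°
triadic ↑ +120°: 280 + 120 = 400 → 400 − 360 = 40°
square ↑ +90°: 40 + 90 = 130°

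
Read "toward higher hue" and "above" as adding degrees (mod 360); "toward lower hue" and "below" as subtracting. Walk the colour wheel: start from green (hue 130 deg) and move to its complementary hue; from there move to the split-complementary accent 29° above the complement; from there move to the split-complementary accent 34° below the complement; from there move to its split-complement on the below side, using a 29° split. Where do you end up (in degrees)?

complement +180°: 130 + 180 = 310°
split-comp 29° ↑ +209°: 310 + 209 = 519 → 519 − 360 = 159°
split-comp 34° ↓ +146°: 159 + 146 = 305°
split-comp 29° ↓ +151°: 305 + 151 = 456 → 456 − 360 = 96°

96°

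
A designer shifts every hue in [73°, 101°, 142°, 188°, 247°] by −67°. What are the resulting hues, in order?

6°, 34°, 75°, 121°, 180°

73 − 67 = 6°
101 − 67 = 34°
142 − 67 = 75°
188 − 67 = 121°
247 − 67 = 180°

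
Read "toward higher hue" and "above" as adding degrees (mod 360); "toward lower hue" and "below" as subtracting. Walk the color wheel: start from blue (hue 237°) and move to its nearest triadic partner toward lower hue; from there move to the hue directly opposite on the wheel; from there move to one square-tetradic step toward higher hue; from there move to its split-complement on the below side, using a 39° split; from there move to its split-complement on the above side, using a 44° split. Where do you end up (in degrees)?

triadic ↓ −120°: 237 − 120 = 117°
complement +180°: 117 + 180 = 297°
square ↑ +90°: 297 + 90 = 387 → 387 − 360 = 27°
split-comp 39° ↓ +141°: 27 + 141 = 168°
split-comp 44° ↑ +224°: 168 + 224 = 392 → 392 − 360 = 32°

32°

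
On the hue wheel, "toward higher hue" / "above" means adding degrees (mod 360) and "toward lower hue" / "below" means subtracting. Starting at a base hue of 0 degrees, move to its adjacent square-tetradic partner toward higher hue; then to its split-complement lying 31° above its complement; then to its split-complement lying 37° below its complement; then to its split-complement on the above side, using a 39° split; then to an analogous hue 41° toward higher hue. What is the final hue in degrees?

+90° (square ↑): 0 + 90 = 90°
+211° (split-comp 31° ↑): 90 + 211 = 301°
+143° (split-comp 37° ↓): 301 + 143 = 444 → 444 − 360 = 84°
+219° (split-comp 39° ↑): 84 + 219 = 303°
+41° (analog 41° ↑): 303 + 41 = 344°

344°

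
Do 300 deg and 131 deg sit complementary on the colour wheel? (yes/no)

no

Angular distance: |300 − 131| = 169 = 169°.
Complementary requires 180°.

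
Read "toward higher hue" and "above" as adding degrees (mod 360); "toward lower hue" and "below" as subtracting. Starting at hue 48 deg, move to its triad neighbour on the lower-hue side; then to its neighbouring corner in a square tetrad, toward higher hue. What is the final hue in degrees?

48 − 120 = -72 → -72 + 360 = 288°   (triadic ↓)
288 + 90 = 378 → 378 − 360 = 18°   (square ↑)

18°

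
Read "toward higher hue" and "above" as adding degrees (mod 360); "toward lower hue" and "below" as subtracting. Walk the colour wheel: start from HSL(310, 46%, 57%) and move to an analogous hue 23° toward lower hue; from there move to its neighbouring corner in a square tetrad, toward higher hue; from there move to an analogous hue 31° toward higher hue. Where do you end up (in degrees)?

48°

310 − 23 = 287°   (analog 23° ↓)
287 + 90 = 377 → 377 − 360 = 17°   (square ↑)
17 + 31 = 48°   (analog 31° ↑)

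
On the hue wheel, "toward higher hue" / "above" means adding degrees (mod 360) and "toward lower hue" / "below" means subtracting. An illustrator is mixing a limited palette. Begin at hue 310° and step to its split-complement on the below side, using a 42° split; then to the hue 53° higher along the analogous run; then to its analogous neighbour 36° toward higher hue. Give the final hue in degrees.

310 + 138 = 448 → 448 − 360 = 88°   (split-comp 42° ↓)
88 + 53 = 141°   (analog 53° ↑)
141 + 36 = 177°   (analog 36° ↑)

177°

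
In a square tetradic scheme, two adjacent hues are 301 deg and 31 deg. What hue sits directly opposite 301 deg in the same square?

121°

A square tetradic scheme places four hues 90° apart; opposite corners are 180° apart.
301 + 180 = 481 → 481 − 360 = 121°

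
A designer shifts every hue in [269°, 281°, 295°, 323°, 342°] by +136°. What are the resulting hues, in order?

45°, 57°, 71°, 99°, 118°

269 + 136 = 405 → 405 − 360 = 45°
281 + 136 = 417 → 417 − 360 = 57°
295 + 136 = 431 → 431 − 360 = 71°
323 + 136 = 459 → 459 − 360 = 99°
342 + 136 = 478 → 478 − 360 = 118°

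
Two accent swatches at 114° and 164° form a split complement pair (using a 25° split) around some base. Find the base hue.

The accents sit 25° either side of the complement, so the complement is their short-arc midpoint on the wheel.
Short-arc midpoint of 114° and 164°: 139°.
Base is 180° from the complement: 139 − 180 = -41 → -41 + 360 = 319°

319°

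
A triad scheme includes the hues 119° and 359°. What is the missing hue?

239°

A triad places three hues 120° apart.
The full set through 119° is {119°, 239°, 359°}.
Given {119°, 359°}, the missing hue is 239°.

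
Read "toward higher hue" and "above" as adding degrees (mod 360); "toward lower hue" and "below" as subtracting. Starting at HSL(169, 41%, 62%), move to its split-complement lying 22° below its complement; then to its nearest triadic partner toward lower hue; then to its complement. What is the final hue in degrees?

27°

169 + 158 = 327°   (split-comp 22° ↓)
327 − 120 = 207°   (triadic ↓)
207 + 180 = 387 → 387 − 360 = 27°   (complement)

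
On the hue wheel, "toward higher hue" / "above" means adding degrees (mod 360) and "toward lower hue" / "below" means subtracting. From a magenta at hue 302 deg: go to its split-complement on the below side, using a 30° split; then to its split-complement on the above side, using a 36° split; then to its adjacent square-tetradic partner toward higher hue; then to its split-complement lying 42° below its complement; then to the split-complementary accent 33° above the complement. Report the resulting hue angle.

+150° (split-comp 30° ↓): 302 + 150 = 452 → 452 − 360 = 92°
+216° (split-comp 36° ↑): 92 + 216 = 308°
+90° (square ↑): 308 + 90 = 398 → 398 − 360 = 38°
+138° (split-comp 42° ↓): 38 + 138 = 176°
+213° (split-comp 33° ↑): 176 + 213 = 389 → 389 − 360 = 29°

29°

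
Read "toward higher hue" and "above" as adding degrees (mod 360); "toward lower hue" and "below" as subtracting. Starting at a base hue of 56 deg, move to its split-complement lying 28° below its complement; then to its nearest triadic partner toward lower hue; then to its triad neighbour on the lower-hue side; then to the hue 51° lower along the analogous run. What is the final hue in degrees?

split-comp 28° ↓ +152°: 56 + 152 = 208°
triadic ↓ −120°: 208 − 120 = 88°
triadic ↓ −120°: 88 − 120 = -32 → -32 + 360 = 328°
analog 51° ↓ −51°: 328 − 51 = 277°

277°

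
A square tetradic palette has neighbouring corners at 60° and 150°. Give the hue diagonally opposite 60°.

240°

A square tetradic scheme places four hues 90° apart; opposite corners are 180° apart.
60 + 180 = 240°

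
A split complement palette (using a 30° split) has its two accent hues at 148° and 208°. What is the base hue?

The accents sit 30° either side of the complement, so the complement is their short-arc midpoint on the wheel.
Short-arc midpoint of 148° and 208°: 178°.
Base is 180° from the complement: 178 − 180 = -2 → -2 + 360 = 358°

358°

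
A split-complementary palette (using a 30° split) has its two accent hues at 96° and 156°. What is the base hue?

306°

The accents sit 30° either side of the complement, so the complement is their short-arc midpoint on the wheel.
Short-arc midpoint of 96° and 156°: 126°.
Base is 180° from the complement: 126 − 180 = -54 → -54 + 360 = 306°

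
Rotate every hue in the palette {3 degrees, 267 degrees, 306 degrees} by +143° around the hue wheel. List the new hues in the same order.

3 + 143 = 146°
267 + 143 = 410 → 410 − 360 = 50°
306 + 143 = 449 → 449 − 360 = 89°

146°, 50°, 89°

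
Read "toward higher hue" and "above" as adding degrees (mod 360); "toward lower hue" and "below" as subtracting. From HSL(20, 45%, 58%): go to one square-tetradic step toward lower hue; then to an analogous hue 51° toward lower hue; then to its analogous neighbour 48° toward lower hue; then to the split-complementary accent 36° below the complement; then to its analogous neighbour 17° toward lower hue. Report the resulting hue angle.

318°

−90° (square ↓): 20 − 90 = -70 → -70 + 360 = 290°
−51° (analog 51° ↓): 290 − 51 = 239°
−48° (analog 48° ↓): 239 − 48 = 191°
+144° (split-comp 36° ↓): 191 + 144 = 335°
−17° (analog 17° ↓): 335 − 17 = 318°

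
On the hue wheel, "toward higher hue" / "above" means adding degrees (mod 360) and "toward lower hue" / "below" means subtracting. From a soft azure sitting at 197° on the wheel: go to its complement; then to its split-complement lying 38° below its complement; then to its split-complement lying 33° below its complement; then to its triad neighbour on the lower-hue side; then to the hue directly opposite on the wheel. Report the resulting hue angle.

6°

197 + 180 = 377 → 377 − 360 = 17°   (complement)
17 + 142 = 159°   (split-comp 38° ↓)
159 + 147 = 306°   (split-comp 33° ↓)
306 − 120 = 186°   (triadic ↓)
186 + 180 = 366 → 366 − 360 = 6°   (complement)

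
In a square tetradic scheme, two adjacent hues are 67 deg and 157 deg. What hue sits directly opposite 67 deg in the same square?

A square tetradic scheme places four hues 90° apart; opposite corners are 180° apart.
67 + 180 = 247°

247°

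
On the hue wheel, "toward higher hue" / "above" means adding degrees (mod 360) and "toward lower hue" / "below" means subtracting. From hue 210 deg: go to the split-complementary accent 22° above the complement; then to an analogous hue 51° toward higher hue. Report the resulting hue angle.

210 + 202 = 412 → 412 − 360 = 52°   (split-comp 22° ↑)
52 + 51 = 103°   (analog 51° ↑)

103°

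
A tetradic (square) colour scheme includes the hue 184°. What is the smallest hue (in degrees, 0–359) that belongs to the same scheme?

4°

A square tetradic scheme places four hues every 90°.
The full set through 184° is {4°, 94°, 184°, 274°}.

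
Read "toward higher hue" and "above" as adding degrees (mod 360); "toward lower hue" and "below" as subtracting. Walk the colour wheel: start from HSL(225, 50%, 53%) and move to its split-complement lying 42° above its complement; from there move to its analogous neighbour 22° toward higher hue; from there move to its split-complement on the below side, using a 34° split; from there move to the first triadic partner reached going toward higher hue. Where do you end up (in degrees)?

15°

225 + 222 = 447 → 447 − 360 = 87°   (split-comp 42° ↑)
87 + 22 = 109°   (analog 22° ↑)
109 + 146 = 255°   (split-comp 34° ↓)
255 + 120 = 375 → 375 − 360 = 15°   (triadic ↑)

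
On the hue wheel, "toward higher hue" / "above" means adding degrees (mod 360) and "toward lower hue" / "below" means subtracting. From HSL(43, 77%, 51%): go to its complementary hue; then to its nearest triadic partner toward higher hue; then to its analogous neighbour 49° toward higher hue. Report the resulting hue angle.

43 + 180 = 223°   (complement)
223 + 120 = 343°   (triadic ↑)
343 + 49 = 392 → 392 − 360 = 32°   (analog 49° ↑)

32°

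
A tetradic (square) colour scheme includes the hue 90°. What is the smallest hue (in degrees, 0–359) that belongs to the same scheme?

0°

A square tetradic scheme places four hues every 90°.
The full set through 90° is {0°, 90°, 180°, 270°}.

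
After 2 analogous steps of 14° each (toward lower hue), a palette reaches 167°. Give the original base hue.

2 steps of 14° (toward lower hue) give a net shift of −28°.
Start = end − shift: 167 + 28 = 195°

195°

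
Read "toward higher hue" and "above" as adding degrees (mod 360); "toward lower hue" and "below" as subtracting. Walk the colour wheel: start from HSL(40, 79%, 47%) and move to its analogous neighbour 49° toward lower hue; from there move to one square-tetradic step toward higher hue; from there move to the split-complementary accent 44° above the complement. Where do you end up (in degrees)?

305°

−49° (analog 49° ↓): 40 − 49 = -9 → -9 + 360 = 351°
+90° (square ↑): 351 + 90 = 441 → 441 − 360 = 81°
+224° (split-comp 44° ↑): 81 + 224 = 305°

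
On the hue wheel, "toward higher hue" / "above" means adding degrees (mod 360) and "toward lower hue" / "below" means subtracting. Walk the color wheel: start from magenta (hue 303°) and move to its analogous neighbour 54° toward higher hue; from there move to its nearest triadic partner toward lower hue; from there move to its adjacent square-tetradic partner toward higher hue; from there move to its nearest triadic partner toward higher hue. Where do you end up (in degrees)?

303 + 54 = 357°   (analog 54° ↑)
357 − 120 = 237°   (triadic ↓)
237 + 90 = 327°   (square ↑)
327 + 120 = 447 → 447 − 360 = 87°   (triadic ↑)

87°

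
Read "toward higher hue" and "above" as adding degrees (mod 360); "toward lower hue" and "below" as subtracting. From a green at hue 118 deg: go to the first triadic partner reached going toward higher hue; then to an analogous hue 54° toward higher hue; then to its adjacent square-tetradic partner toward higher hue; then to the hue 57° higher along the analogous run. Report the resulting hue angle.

+120° (triadic ↑): 118 + 120 = 238°
+54° (analog 54° ↑): 238 + 54 = 292°
+90° (square ↑): 292 + 90 = 382 → 382 − 360 = 22°
+57° (analog 57° ↑): 22 + 57 = 79°

79°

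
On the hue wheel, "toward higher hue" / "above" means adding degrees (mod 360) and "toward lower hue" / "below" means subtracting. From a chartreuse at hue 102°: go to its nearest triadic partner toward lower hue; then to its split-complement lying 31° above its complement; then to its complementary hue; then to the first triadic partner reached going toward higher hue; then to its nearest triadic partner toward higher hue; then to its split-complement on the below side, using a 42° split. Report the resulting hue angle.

31°

triadic ↓ −120°: 102 − 120 = -18 → -18 + 360 = 342°
split-comp 31° ↑ +211°: 342 + 211 = 553 → 553 − 360 = 193°
complement +180°: 193 + 180 = 373 → 373 − 360 = 13°
triadic ↑ +120°: 13 + 120 = 133°
triadic ↑ +120°: 133 + 120 = 253°
split-comp 42° ↓ +138°: 253 + 138 = 391 → 391 − 360 = 31°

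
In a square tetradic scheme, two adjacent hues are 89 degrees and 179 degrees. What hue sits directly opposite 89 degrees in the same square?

269°

A square tetradic scheme places four hues 90° apart; opposite corners are 180° apart.
89 + 180 = 269°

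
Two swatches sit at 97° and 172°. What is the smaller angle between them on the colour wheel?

|97 − 172| = 75.
75 ≤ 180, so the shorter arc is 75°.

75°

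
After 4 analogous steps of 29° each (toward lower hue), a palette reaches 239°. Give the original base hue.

4 steps of 29° (toward lower hue) give a net shift of −116°.
Start = end − shift: 239 + 116 = 355°

355°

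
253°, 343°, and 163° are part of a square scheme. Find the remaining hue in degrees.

73°

A square tetradic scheme places four hues every 90°.
The full set through 163° is {73°, 163°, 253°, 343°}.
Given {163°, 253°, 343°}, the missing hue is 73°.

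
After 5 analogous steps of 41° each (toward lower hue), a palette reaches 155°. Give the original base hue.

5 steps of 41° (toward lower hue) give a net shift of −205°.
Start = end − shift: 155 + 205 = 360 → 360 − 360 = 0°

0°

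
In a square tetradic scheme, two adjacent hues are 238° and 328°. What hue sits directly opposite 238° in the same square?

58°

A square tetradic scheme places four hues 90° apart; opposite corners are 180° apart.
238 + 180 = 418 → 418 − 360 = 58°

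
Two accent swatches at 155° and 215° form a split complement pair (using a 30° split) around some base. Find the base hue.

5°

The accents sit 30° either side of the complement, so the complement is their short-arc midpoint on the wheel.
Short-arc midpoint of 155° and 215°: 185°.
Base is 180° from the complement: 185 − 180 = 5°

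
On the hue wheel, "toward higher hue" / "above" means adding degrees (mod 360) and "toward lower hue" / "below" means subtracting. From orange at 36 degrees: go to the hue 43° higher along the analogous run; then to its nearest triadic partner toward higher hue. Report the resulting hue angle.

36 + 43 = 79°   (analog 43° ↑)
79 + 120 = 199°   (triadic ↑)

199°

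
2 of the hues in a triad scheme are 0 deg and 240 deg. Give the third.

120°

A triad places three hues 120° apart.
The full set through 0° is {0°, 120°, 240°}.
Given {0°, 240°}, the missing hue is 120°.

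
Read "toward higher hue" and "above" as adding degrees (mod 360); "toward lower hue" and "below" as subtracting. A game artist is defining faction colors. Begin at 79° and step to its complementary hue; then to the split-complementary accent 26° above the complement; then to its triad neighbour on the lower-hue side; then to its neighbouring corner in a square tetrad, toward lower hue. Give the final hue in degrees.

79 + 180 = 259°   (complement)
259 + 206 = 465 → 465 − 360 = 105°   (split-comp 26° ↑)
105 − 120 = -15 → -15 + 360 = 345°   (triadic ↓)
345 − 90 = 255°   (square ↓)

255°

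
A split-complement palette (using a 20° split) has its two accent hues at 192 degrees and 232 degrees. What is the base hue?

The accents sit 20° either side of the complement, so the complement is their short-arc midpoint on the wheel.
Short-arc midpoint of 192° and 232°: 212°.
Base is 180° from the complement: 212 − 180 = 32°

32°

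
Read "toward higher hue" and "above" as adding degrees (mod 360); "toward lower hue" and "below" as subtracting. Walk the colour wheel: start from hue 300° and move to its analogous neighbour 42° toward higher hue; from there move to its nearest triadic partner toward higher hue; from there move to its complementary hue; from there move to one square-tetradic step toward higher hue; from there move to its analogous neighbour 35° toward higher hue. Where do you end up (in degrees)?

+42° (analog 42° ↑): 300 + 42 = 342°
+120° (triadic ↑): 342 + 120 = 462 → 462 − 360 = 102°
+180° (complement): 102 + 180 = 282°
+90° (square ↑): 282 + 90 = 372 → 372 − 360 = 12°
+35° (analog 35° ↑): 12 + 35 = 47°

47°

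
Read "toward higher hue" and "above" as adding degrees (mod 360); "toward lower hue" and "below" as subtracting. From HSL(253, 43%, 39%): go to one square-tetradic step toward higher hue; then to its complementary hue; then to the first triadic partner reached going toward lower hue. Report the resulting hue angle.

+90° (square ↑): 253 + 90 = 343°
+180° (complement): 343 + 180 = 523 → 523 − 360 = 163°
−120° (triadic ↓): 163 − 120 = 43°

43°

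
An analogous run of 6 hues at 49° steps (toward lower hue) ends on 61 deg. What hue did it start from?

306°

5 steps of 49° (toward lower hue) give a net shift of −245°.
Start = end − shift: 61 + 245 = 306°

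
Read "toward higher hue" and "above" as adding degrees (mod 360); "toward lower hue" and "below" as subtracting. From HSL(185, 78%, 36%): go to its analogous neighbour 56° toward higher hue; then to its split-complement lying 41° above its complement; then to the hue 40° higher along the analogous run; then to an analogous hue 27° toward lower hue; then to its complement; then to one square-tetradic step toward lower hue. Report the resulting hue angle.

205°

185 + 56 = 241°   (analog 56° ↑)
241 + 221 = 462 → 462 − 360 = 102°   (split-comp 41° ↑)
102 + 40 = 142°   (analog 40° ↑)
142 − 27 = 115°   (analog 27° ↓)
115 + 180 = 295°   (complement)
295 − 90 = 205°   (square ↓)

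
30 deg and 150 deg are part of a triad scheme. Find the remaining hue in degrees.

270°

A triad places three hues 120° apart.
The full set through 30° is {30°, 150°, 270°}.
Given {30°, 150°}, the missing hue is 270°.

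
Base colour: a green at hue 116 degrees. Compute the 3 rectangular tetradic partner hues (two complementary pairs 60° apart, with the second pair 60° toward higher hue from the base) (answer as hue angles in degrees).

176°, 296°, and 356°

A rectangular tetradic uses two complementary pairs 60° apart: offsets 0°, 60°, 180°, 240°.
116 + 60 = 176°
116 + 180 = 296°
116 + 240 = 356°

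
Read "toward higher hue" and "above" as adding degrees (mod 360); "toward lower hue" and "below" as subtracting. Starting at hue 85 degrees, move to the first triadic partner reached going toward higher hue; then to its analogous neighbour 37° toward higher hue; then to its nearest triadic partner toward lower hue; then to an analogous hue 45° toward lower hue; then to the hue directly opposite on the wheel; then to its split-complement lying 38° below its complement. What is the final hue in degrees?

39°

triadic ↑ +120°: 85 + 120 = 205°
analog 37° ↑ +37°: 205 + 37 = 242°
triadic ↓ −120°: 242 − 120 = 122°
analog 45° ↓ −45°: 122 − 45 = 77°
complement +180°: 77 + 180 = 257°
split-comp 38° ↓ +142°: 257 + 142 = 399 → 399 − 360 = 39°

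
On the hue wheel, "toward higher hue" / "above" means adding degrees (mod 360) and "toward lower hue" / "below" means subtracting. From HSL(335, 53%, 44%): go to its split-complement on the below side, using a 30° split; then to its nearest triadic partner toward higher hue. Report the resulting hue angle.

245°

split-comp 30° ↓ +150°: 335 + 150 = 485 → 485 − 360 = 125°
triadic ↑ +120°: 125 + 120 = 245°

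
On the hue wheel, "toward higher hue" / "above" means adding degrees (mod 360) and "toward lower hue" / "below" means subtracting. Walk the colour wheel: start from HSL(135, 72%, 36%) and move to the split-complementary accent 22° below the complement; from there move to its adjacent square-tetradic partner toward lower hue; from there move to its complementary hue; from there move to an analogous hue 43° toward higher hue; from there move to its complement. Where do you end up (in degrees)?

246°

split-comp 22° ↓ +158°: 135 + 158 = 293°
square ↓ −90°: 293 − 90 = 203°
complement +180°: 203 + 180 = 383 → 383 − 360 = 23°
analog 43° ↑ +43°: 23 + 43 = 66°
complement +180°: 66 + 180 = 246°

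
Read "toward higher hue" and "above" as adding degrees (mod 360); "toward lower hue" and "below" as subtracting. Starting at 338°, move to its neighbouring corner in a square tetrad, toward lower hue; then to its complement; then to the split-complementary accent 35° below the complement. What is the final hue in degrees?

213°

338 − 90 = 248°   (square ↓)
248 + 180 = 428 → 428 − 360 = 68°   (complement)
68 + 145 = 213°   (split-comp 35° ↓)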